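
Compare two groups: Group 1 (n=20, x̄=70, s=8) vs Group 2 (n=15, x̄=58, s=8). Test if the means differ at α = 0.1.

Pooled sp = 8.0. t = 4.392, df = 33. Critical t = ±1.692. Reject H₀.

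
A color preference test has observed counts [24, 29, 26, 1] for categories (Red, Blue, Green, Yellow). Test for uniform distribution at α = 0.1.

Expected = 20 each. χ² = Σ(O-E)²/E = 24.7. df = 3, critical value = 6.251. Reject H₀.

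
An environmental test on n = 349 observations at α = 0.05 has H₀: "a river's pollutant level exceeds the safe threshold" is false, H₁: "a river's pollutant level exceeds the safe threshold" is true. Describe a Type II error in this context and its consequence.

Type II error: failing to reject H₀ when it is false — concluding that a river's pollutant level exceeds the safe threshold is not supported when in fact it is. Consequence: allowing unsafe pollution to continue.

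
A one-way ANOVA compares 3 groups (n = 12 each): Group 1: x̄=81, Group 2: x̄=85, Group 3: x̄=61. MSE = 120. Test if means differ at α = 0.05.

Grand mean = 75.67. SS_between = 3968.0, MS_between = 1984.0. F = 16.533, F_crit ≈ 3.285. Reject H₀.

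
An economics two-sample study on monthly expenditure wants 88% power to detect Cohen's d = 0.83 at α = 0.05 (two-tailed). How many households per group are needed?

z_{α/2} = 1.96, z_β = Φ⁻¹(0.88) = 1.175. For large effect (d = 0.83): n per group = 2(z_{α/2} + z_β)²/d² = 2(1.96 + 1.175)²/0.83² = 28.5 → 29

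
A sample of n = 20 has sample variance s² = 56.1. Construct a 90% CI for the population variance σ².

df = 19. χ²_{0.05} = 30.144, χ²_{0.95} = 10.117. CI for σ² = ((n-1)s²/χ²_{α/2}, (n-1)s²/χ²_{1-α/2}) = (19·56.1/30.144, 19·56.1/10.117) = (35.36, 105.36)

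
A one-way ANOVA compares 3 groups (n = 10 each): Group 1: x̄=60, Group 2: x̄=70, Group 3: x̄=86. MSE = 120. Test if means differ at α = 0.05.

Grand mean = 72.0. SS_between = 3440.0, MS_between = 1720.0. F = 14.333, F_crit ≈ 3.354. Reject H₀.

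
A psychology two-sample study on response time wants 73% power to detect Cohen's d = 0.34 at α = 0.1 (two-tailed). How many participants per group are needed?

z_{α/2} = 1.645, z_β = Φ⁻¹(0.73) = 0.613. For small effect (d = 0.34): n per group = 2(z_{α/2} + z_β)²/d² = 2(1.645 + 0.613)²/0.34² = 88.2 → 89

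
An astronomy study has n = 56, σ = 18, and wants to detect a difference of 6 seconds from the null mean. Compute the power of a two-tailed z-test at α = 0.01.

SE = σ/√n = 18/√56 = 2.405. Non-centrality λ = d/SE = 6/2.405 = 2.494. Power ≈ Φ(λ - z_{α/2}) = Φ(2.494 - 2.576) = Φ(-0.082) = 0.467.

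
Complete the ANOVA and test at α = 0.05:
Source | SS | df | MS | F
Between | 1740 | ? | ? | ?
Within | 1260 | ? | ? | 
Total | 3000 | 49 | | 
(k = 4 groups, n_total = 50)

df_between = 3, df_within = 46. MS_between = 580.0, MS_within = 27.39. F = 21.175, F_crit ≈ 2.807. Reject H₀.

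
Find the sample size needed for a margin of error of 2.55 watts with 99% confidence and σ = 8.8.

n = (z*σ/E)² = (2.576×8.8/2.55)² = 79.03 → n = 80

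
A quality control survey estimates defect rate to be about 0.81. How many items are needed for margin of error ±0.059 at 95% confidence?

n = z²p(1-p)/E² = 1.96²×0.81×0.19/0.059² = 169.8 → n = 170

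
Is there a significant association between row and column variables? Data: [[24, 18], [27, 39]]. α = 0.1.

χ² = 2.714. df = 1, critical = 2.706. Reject H₀. Variables are dependent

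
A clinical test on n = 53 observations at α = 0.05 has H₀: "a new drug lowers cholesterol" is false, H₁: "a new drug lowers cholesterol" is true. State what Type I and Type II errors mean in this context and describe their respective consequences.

Type I (false positive): concluding that a new drug lowers cholesterol when it is not — approving an ineffective drug — patients take a useless medication and may skip effective alternatives. Type II (false negative): failing to conclude that a new drug lowers cholesterol when it is — shelving an effective drug — patients miss out on a treatment that would have helped. Which is costlier depends on domain priorities and is a judgement call rather than a statistical fact.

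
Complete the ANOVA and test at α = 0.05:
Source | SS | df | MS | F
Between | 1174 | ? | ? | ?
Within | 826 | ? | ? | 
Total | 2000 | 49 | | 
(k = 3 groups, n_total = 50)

df_between = 2, df_within = 47. MS_between = 587.0, MS_within = 17.57. F = 33.401, F_crit ≈ 3.195. Reject H₀.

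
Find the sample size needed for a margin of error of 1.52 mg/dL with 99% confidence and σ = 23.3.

n = (z*σ/E)² = (2.576×23.3/1.52)² = 1559.3 → n = 1560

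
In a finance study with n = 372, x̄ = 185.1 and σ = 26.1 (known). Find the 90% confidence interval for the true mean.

CI = x̄ ± z*(σ/√n) = 185.1 ± 1.645(26.1/√372) = 185.1 ± 2.23 = (182.87, 187.33)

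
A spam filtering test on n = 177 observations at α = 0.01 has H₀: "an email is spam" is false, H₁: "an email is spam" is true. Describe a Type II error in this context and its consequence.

Type II error: failing to reject H₀ when it is false — concluding that an email is spam is not supported when in fact it is. Consequence: a spam email lands in the inbox.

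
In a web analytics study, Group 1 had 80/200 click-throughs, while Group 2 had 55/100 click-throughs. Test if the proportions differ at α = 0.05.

p̂₁ = 0.4, p̂₂ = 0.55, pooled p̂ = 0.45. z = -2.462. Critical: ±1.96. Reject H₀.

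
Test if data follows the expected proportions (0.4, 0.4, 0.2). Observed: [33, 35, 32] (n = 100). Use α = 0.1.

Expected: [40.0, 40.0, 20.0]. χ² = 9.05. df = 2, critical = 4.605. Reject H₀.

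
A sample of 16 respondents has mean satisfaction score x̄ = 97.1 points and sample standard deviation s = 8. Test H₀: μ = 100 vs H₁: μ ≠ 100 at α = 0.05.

t = (x̄ - μ₀)/(s/√n) = (97.1 - 100)/(8/√16) = -1.45. df = 15, critical t = ±2.131. Fail to reject H₀.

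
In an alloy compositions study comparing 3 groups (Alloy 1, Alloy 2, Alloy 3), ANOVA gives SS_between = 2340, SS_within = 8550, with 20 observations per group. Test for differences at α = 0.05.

df_between = 2, df_within = 57. F = MS_between/MS_within = 1170.0/150.0 = 7.8. F_crit ≈ 3.159. Reject H₀. At least one mean differs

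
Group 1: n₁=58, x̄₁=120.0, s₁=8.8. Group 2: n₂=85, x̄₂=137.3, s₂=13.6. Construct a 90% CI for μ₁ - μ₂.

Difference = -17.3. SE = √(8.8²/58 + 13.6²/85) = 1.874. CI = (-20.38, -14.22)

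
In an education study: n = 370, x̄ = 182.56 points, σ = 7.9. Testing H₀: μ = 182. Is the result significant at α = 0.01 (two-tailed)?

z = (182.56 - 182)/(7.9/√370) = 1.364. Since |z| ≤ 2.576, not significant at α = 0.01.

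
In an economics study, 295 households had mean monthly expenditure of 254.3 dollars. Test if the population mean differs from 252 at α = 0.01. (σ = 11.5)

z = (x̄ - μ₀)/(σ/√n) = (254.3 - 252)/(11.5/√295) = 3.435. Critical value: ±2.576. Since |3.435| > 2.576, Reject H₀.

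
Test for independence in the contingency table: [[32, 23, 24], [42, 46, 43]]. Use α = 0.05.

χ² = 1.63. df = 2, critical = 5.991. Fail to reject H₀. No evidence of dependence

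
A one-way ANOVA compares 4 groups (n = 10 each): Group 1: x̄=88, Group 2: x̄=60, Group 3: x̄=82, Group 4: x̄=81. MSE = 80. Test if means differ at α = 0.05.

Grand mean = 77.75. SS_between = 4487.5, MS_between = 1495.83. F = 18.698, F_crit ≈ 2.866. Reject H₀.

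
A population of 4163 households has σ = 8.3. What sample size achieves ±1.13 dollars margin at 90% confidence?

Without FPC: n₀ = (1.645×8.3/1.13)² = 145.993. With FPC: n = n₀N/(n₀+N-1) = 141.1 → n = 142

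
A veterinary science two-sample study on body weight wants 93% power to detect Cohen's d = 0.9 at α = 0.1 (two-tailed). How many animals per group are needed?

z_{α/2} = 1.645, z_β = Φ⁻¹(0.93) = 1.476. For large effect (d = 0.9): n per group = 2(z_{α/2} + z_β)²/d² = 2(1.645 + 1.476)²/0.9² = 24.1 → 25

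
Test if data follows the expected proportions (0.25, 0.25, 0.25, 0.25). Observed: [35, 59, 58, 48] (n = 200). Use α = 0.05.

Expected: [50.0, 50.0, 50.0, 50.0]. χ² = 7.48. df = 3, critical = 7.815. Fail to reject H₀.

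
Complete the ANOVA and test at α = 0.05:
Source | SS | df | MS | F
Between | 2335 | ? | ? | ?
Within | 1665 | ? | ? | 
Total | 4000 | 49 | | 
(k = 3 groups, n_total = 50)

df_between = 2, df_within = 47. MS_between = 1167.5, MS_within = 35.43. F = 32.956, F_crit ≈ 3.195. Reject H₀.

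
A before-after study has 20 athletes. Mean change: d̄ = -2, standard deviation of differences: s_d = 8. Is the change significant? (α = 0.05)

t = d̄/(s_d/√n) = -2/(8/√20) = -1.118. df = 19, critical t = ±2.093. Fail to reject H₀.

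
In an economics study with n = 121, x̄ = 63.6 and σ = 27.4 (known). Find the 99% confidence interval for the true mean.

CI = x̄ ± z*(σ/√n) = 63.6 ± 2.576(27.4/√121) = 63.6 ± 6.42 = (57.18, 70.02)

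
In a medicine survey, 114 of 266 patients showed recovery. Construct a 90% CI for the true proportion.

p̂ = 0.429. CI = p̂ ± z*√(p̂(1-p̂)/n) = (0.379, 0.478)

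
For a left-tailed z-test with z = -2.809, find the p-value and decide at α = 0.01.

p = P(Z < -2.809) = Φ(-2.809) ≈ 0.0025. Since p < 0.01, reject H₀ (significant) at α = 0.01.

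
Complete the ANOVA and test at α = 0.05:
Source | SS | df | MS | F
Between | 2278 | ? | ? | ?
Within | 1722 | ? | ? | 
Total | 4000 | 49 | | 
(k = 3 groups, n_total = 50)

df_between = 2, df_within = 47. MS_between = 1139.0, MS_within = 36.64. F = 31.088, F_crit ≈ 3.195. Reject H₀.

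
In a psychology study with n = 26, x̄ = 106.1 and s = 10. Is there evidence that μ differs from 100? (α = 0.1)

t = (x̄ - μ₀)/(s/√n) = (106.1 - 100)/(10/√26) = 3.11. df = 25, critical t = ±1.708. Reject H₀.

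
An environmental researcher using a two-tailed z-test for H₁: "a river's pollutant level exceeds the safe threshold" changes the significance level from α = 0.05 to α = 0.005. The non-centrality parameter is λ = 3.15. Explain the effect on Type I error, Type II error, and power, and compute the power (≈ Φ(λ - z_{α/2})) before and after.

Decreasing α from 0.05 to 0.005:
• Type I error rate decreases (α is the Type I rate by definition).
• Critical value moves from z_{α/2} = 1.96 to 2.807, so power = Φ(λ - z_{α/2}) goes from Φ(3.15 - 1.96) = 0.883 to Φ(3.15 - 2.807) = 0.634.
• Type II error rate β = 1 - power therefore increases (0.117 → 0.366).
Appropriate when false positives are costly — here, shutting down a compliant factory unnecessarily.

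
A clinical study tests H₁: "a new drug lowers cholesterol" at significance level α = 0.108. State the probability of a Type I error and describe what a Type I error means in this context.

P(Type I error) = α = 0.108. A Type I error is rejecting H₀ when H₀ is actually true (false positive) — here, concluding that a new drug lowers cholesterol when in fact this is not the case. Consequence: approving an ineffective drug — patients take a useless medication and may skip effective alternatives.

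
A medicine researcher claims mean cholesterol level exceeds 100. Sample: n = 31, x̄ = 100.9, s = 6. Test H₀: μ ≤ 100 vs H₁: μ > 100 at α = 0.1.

t = (100.9 - 100)/(6/√31) = 0.835, df = 30. Critical t = 1.31. Fail to reject H₀.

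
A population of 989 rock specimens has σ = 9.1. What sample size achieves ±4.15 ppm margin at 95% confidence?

Without FPC: n₀ = (1.96×9.1/4.15)² = 18.471. With FPC: n = n₀N/(n₀+N-1) = 18.2 → n = 19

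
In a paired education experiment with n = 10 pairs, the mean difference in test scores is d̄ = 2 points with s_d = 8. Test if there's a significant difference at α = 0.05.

t = d̄/(s_d/√n) = 2/(8/√10) = 0.791. df = 9, critical t = ±2.262. Fail to reject H₀.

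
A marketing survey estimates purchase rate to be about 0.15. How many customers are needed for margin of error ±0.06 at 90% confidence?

n = z²p(1-p)/E² = 1.645²×0.15×0.85/0.06² = 95.8 → n = 96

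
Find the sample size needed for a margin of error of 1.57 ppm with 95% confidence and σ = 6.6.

n = (z*σ/E)² = (1.96×6.6/1.57)² = 67.9 → n = 68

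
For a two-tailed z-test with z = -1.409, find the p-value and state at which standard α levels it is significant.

p = 2·P(Z > |-1.409|) = 2·(1 - Φ(1.409)) ≈ 0.1588. Not significant at any standard level.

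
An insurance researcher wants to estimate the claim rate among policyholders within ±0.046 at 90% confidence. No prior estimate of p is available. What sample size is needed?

Conservative approach: use p = 0.5 (maximizes p(1-p) = 0.25). n = z²(0.25)/E² = 1.645²×0.25/0.046² = 319.7 → n = 320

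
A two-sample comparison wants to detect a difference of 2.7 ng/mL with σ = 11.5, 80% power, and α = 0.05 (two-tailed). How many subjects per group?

n per group = 2(z_α/2 + z_β)²σ²/d² = 2×(1.96 + 0.84)²×11.5²/2.7² = 284.5 → n = 285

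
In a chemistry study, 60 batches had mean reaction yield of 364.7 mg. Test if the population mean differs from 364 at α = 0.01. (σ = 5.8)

z = (x̄ - μ₀)/(σ/√n) = (364.7 - 364)/(5.8/√60) = 0.935. Critical value: ±2.576. Since |0.935| ≤ 2.576, Fail to reject H₀.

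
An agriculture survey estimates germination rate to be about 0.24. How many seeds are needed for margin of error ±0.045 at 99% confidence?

n = z²p(1-p)/E² = 2.576²×0.24×0.76/0.045² = 597.7 → n = 598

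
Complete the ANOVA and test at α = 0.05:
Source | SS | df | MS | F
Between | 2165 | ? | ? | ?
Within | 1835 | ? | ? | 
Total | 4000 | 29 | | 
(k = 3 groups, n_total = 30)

df_between = 2, df_within = 27. MS_between = 1082.5, MS_within = 67.96. F = 15.928, F_crit ≈ 3.354. Reject H₀.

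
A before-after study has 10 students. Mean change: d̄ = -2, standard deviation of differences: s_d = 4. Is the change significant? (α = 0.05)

t = d̄/(s_d/√n) = -2/(4/√10) = -1.581. df = 9, critical t = ±2.262. Fail to reject H₀.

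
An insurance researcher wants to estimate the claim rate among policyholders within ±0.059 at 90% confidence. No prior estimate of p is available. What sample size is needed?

Conservative approach: use p = 0.5 (maximizes p(1-p) = 0.25). n = z²(0.25)/E² = 1.645²×0.25/0.059² = 194.3 → n = 195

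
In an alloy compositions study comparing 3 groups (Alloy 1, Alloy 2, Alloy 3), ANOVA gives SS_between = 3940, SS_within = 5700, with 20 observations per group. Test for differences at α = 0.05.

df_between = 2, df_within = 57. F = MS_between/MS_within = 1970.0/100.0 = 19.7. F_crit ≈ 3.159. Reject H₀. At least one mean differs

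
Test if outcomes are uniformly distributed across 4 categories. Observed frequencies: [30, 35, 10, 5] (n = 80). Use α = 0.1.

Expected = 20 each. χ² = Σ(O-E)²/E = 32.5. df = 3, critical value = 6.251. Reject H₀.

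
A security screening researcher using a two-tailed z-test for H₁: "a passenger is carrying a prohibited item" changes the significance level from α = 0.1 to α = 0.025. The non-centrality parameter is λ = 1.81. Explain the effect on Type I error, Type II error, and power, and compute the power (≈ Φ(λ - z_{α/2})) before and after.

Decreasing α from 0.1 to 0.025:
• Type I error rate decreases (α is the Type I rate by definition).
• Critical value moves from z_{α/2} = 1.645 to 2.241, so power = Φ(λ - z_{α/2}) goes from Φ(1.81 - 1.645) = 0.566 to Φ(1.81 - 2.241) = 0.333.
• Type II error rate β = 1 - power therefore increases (0.434 → 0.667).
Appropriate when false positives are costly — here, detaining an innocent passenger — delay and inconvenience.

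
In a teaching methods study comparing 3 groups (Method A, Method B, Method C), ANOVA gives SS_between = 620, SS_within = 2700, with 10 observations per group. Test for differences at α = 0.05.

df_between = 2, df_within = 27. F = MS_between/MS_within = 310.0/100.0 = 3.1. F_crit ≈ 3.354. Fail to reject H₀.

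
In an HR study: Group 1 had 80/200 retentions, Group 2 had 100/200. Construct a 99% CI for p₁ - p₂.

p̂₁ = 0.4, p̂₂ = 0.5. Difference = -0.1. CI = (-0.228, 0.028)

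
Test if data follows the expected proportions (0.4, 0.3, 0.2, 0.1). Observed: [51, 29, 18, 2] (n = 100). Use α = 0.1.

Expected: [40.0, 30.0, 20.0, 10.0]. χ² = 9.658. df = 3, critical = 6.251. Reject H₀.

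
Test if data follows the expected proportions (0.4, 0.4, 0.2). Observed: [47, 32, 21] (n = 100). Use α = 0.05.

Expected: [40.0, 40.0, 20.0]. χ² = 2.875. df = 2, critical = 5.991. Fail to reject H₀.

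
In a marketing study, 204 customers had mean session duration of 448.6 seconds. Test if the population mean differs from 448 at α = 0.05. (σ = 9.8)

z = (x̄ - μ₀)/(σ/√n) = (448.6 - 448)/(9.8/√204) = 0.874. Critical value: ±1.96. Since |0.874| ≤ 1.96, Fail to reject H₀.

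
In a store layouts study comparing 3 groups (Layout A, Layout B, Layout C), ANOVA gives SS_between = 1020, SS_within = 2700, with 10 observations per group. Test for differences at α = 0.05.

df_between = 2, df_within = 27. F = MS_between/MS_within = 510.0/100.0 = 5.1. F_crit ≈ 3.354. Reject H₀. At least one mean differs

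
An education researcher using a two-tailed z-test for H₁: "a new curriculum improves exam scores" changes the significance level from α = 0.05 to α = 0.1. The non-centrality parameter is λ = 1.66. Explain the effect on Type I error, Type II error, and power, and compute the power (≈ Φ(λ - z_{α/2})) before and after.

Increasing α from 0.05 to 0.1:
• Type I error rate increases (α is the Type I rate by definition).
• Critical value moves from z_{α/2} = 1.96 to 1.645, so power = Φ(λ - z_{α/2}) goes from Φ(1.66 - 1.96) = 0.382 to Φ(1.66 - 1.645) = 0.506.
• Type II error rate β = 1 - power therefore decreases (0.618 → 0.494).
Appropriate when false negatives are costly — here, keeping the old curriculum when the new one would have helped students.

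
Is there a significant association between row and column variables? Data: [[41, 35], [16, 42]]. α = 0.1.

χ² = 9.352. df = 1, critical = 2.706. Reject H₀. Variables are dependent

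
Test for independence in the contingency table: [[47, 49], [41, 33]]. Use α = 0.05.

χ² = 0.696. df = 1, critical = 3.841. Fail to reject H₀. No evidence of dependence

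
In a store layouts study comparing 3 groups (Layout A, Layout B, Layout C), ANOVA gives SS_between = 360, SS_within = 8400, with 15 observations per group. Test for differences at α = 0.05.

df_between = 2, df_within = 42. F = MS_between/MS_within = 180.0/200.0 = 0.9. F_crit ≈ 3.22. Fail to reject H₀.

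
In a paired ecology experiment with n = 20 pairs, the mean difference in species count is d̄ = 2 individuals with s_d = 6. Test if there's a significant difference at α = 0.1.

t = d̄/(s_d/√n) = 2/(6/√20) = 1.491. df = 19, critical t = ±1.729. Fail to reject H₀.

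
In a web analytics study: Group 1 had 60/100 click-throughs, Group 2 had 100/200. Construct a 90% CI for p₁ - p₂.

p̂₁ = 0.6, p̂₂ = 0.5. Difference = 0.1. CI = (0.001, 0.199)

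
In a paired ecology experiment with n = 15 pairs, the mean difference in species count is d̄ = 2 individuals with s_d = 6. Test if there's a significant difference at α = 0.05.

t = d̄/(s_d/√n) = 2/(6/√15) = 1.291. df = 14, critical t = ±2.145. Fail to reject H₀.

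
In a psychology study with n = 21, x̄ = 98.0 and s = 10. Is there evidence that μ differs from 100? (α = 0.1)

t = (x̄ - μ₀)/(s/√n) = (98.0 - 100)/(10/√21) = -0.917. df = 20, critical t = ±1.725. Fail to reject H₀.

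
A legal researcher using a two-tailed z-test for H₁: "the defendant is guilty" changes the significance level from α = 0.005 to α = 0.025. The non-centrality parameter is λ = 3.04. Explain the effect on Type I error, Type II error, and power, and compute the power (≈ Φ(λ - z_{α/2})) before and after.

Increasing α from 0.005 to 0.025:
• Type I error rate increases (α is the Type I rate by definition).
• Critical value moves from z_{α/2} = 2.807 to 2.241, so power = Φ(λ - z_{α/2}) goes from Φ(3.04 - 2.807) = 0.592 to Φ(3.04 - 2.241) = 0.788.
• Type II error rate β = 1 - power therefore decreases (0.408 → 0.212).
Appropriate when false negatives are costly — here, acquitting a guilty person.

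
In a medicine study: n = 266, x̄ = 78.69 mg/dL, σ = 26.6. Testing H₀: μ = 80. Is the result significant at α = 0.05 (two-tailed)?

z = (78.69 - 80)/(26.6/√266) = -0.803. Since |z| ≤ 1.96, not significant at α = 0.05.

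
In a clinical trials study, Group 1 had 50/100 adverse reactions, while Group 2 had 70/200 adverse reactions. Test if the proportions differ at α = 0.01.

p̂₁ = 0.5, p̂₂ = 0.35, pooled p̂ = 0.4. z = 2.5. Critical: ±2.576. Fail to reject H₀.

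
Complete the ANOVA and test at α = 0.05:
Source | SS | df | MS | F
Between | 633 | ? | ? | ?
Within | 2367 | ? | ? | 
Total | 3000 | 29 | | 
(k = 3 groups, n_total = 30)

df_between = 2, df_within = 27. MS_between = 316.5, MS_within = 87.67. F = 3.61, F_crit ≈ 3.354. Reject H₀.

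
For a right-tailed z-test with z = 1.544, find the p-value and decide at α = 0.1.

p = P(Z > 1.544) = 1 - Φ(1.544) ≈ 0.0613. Since p < 0.1, reject H₀ (significant) at α = 0.1.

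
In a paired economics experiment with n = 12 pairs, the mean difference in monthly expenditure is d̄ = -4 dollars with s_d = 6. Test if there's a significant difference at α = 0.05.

t = d̄/(s_d/√n) = -4/(6/√12) = -2.309. df = 11, critical t = ±2.201. Reject H₀.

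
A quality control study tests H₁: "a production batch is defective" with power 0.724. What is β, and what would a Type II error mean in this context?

β = 1 - power = 1 - 0.724 = 0.276. A Type II error is failing to reject H₀ when H₀ is false (false negative) — here, failing to conclude that a production batch is defective when in fact it is true. Consequence: shipping a defective batch — faulty products reach customers.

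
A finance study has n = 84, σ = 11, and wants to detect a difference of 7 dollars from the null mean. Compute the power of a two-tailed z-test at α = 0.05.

SE = σ/√n = 11/√84 = 1.2. Non-centrality λ = d/SE = 7/1.2 = 5.832. Power ≈ Φ(λ - z_{α/2}) = Φ(5.832 - 1.96) = Φ(3.872) = 1.0.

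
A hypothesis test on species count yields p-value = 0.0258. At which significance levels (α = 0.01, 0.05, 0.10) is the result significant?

p = 0.0258. Significant at: α = 0.05, 0.1.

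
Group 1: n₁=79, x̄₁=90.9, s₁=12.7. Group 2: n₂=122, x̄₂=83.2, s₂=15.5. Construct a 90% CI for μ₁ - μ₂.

Difference = 7.7. SE = √(12.7²/79 + 15.5²/122) = 2.003. CI = (4.41, 10.99)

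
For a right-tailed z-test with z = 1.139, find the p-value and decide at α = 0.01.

p = P(Z > 1.139) = 1 - Φ(1.139) ≈ 0.1274. Since p ≥ 0.01, fail to reject H₀ (not significant) at α = 0.01.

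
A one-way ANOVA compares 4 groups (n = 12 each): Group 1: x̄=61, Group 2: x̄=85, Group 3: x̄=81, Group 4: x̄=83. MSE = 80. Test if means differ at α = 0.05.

Grand mean = 77.5. SS_between = 4452.0, MS_between = 1484.0. F = 18.55, F_crit ≈ 2.816. Reject H₀.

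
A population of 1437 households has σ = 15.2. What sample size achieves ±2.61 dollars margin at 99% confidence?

Without FPC: n₀ = (2.576×15.2/2.61)² = 225.06. With FPC: n = n₀N/(n₀+N-1) = 194.7 → n = 195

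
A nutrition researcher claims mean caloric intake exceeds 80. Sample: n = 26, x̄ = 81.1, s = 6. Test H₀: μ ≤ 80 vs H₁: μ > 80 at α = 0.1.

t = (81.1 - 80)/(6/√26) = 0.935, df = 25. Critical t = 1.316. Fail to reject H₀.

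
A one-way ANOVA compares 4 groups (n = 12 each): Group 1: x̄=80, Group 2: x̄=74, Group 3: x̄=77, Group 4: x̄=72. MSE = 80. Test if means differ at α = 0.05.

Grand mean = 75.75. SS_between = 441.0, MS_between = 147.0. F = 1.837, F_crit ≈ 2.816. Fail to reject H₀.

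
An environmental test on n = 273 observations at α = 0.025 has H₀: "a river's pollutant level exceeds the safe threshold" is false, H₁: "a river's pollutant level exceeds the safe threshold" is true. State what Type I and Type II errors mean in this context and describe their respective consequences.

Type I (false positive): concluding that a river's pollutant level exceeds the safe threshold when it is not — shutting down a compliant factory unnecessarily. Type II (false negative): failing to conclude that a river's pollutant level exceeds the safe threshold when it is — allowing unsafe pollution to continue. Which is costlier depends on domain priorities and is a judgement call rather than a statistical fact.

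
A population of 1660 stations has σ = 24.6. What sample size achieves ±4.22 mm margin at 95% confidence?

Without FPC: n₀ = (1.96×24.6/4.22)² = 130.544. With FPC: n = n₀N/(n₀+N-1) = 121.1 → n = 122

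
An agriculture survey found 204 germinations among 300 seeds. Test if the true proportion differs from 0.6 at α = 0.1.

p̂ = 0.68, p₀ = 0.6. z = (p̂ - p₀)/√(p₀(1-p₀)/n) = 2.828. Critical: ±1.645. Reject H₀.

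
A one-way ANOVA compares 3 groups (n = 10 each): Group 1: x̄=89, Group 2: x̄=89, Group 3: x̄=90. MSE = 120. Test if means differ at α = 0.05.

Grand mean = 89.33. SS_between = 6.67, MS_between = 3.33. F = 0.028, F_crit ≈ 3.354. Fail to reject H₀.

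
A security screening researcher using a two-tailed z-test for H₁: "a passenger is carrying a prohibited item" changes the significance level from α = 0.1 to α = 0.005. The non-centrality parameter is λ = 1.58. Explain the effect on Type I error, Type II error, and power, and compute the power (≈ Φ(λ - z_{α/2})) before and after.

Decreasing α from 0.1 to 0.005:
• Type I error rate decreases (α is the Type I rate by definition).
• Critical value moves from z_{α/2} = 1.645 to 2.807, so power = Φ(λ - z_{α/2}) goes from Φ(1.58 - 1.645) = 0.474 to Φ(1.58 - 2.807) = 0.11.
• Type II error rate β = 1 - power therefore increases (0.526 → 0.89).
Appropriate when false positives are costly — here, detaining an innocent passenger — delay and inconvenience.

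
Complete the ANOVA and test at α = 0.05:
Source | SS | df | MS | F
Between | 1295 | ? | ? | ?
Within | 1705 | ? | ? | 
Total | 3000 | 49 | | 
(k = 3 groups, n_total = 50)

df_between = 2, df_within = 47. MS_between = 647.5, MS_within = 36.28. F = 17.849, F_crit ≈ 3.195. Reject H₀.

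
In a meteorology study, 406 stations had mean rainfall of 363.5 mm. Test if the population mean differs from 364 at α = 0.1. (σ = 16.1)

z = (x̄ - μ₀)/(σ/√n) = (363.5 - 364)/(16.1/√406) = -0.626. Critical value: ±1.645. Since |-0.626| ≤ 1.645, Fail to reject H₀.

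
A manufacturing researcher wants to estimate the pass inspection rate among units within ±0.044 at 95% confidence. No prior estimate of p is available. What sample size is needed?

Conservative approach: use p = 0.5 (maximizes p(1-p) = 0.25). n = z²(0.25)/E² = 1.96²×0.25/0.044² = 496.1 → n = 497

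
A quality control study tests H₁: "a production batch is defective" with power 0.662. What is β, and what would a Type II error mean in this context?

β = 1 - power = 1 - 0.662 = 0.338. A Type II error is failing to reject H₀ when H₀ is false (false negative) — here, failing to conclude that a production batch is defective when in fact it is true. Consequence: shipping a defective batch — faulty products reach customers.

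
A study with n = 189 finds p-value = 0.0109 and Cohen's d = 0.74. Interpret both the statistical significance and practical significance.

Statistically significant (p = 0.0109 < 0.05). Cohen's d = 0.74 indicates a medium effect size. Both statistical and practical significance should be considered.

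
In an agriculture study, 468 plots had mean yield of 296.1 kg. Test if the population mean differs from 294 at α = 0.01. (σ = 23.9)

z = (x̄ - μ₀)/(σ/√n) = (296.1 - 294)/(23.9/√468) = 1.901. Critical value: ±2.576. Since |1.901| ≤ 2.576, Fail to reject H₀.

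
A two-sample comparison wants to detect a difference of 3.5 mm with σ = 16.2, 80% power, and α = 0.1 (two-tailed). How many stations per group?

n per group = 2(z_α/2 + z_β)²σ²/d² = 2×(1.645 + 0.84)²×16.2²/3.5² = 264.6 → n = 265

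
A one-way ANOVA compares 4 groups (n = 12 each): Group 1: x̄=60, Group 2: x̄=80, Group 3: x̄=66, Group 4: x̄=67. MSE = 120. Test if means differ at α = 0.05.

Grand mean = 68.25. SS_between = 2553.0, MS_between = 851.0. F = 7.092, F_crit ≈ 2.816. Reject H₀.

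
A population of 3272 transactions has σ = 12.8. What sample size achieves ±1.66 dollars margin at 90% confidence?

Without FPC: n₀ = (1.645×12.8/1.66)² = 160.892. With FPC: n = n₀N/(n₀+N-1) = 153.4 → n = 154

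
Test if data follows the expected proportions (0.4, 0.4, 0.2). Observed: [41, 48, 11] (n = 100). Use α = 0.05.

Expected: [40.0, 40.0, 20.0]. χ² = 5.675. df = 2, critical = 5.991. Fail to reject H₀.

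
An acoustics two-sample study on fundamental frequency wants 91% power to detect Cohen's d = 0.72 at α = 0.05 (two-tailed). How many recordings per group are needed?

z_{α/2} = 1.96, z_β = Φ⁻¹(0.91) = 1.341. For medium effect (d = 0.72): n per group = 2(z_{α/2} + z_β)²/d² = 2(1.96 + 1.341)²/0.72² = 42.04 → 43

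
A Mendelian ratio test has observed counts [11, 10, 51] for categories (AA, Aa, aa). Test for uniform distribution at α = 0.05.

Expected = 24 each. χ² = Σ(O-E)²/E = 45.583. df = 2, critical value = 5.991. Reject H₀.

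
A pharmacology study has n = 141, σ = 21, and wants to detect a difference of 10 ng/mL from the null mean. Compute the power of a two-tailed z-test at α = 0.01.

SE = σ/√n = 21/√141 = 1.769. Non-centrality λ = d/SE = 10/1.769 = 5.654. Power ≈ Φ(λ - z_{α/2}) = Φ(5.654 - 2.576) = Φ(3.078) = 0.999.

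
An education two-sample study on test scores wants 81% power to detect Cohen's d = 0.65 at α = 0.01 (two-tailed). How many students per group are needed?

z_{α/2} = 2.576, z_β = Φ⁻¹(0.81) = 0.878. For medium effect (d = 0.65): n per group = 2(z_{α/2} + z_β)²/d² = 2(2.576 + 0.878)²/0.65² = 56.5 → 57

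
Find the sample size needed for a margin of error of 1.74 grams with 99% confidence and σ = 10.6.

n = (z*σ/E)² = (2.576×10.6/1.74)² = 246.3 → n = 247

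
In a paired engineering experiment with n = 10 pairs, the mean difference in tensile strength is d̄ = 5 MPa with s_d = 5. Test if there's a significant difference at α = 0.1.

t = d̄/(s_d/√n) = 5/(5/√10) = 3.162. df = 9, critical t = ±1.833. Reject H₀.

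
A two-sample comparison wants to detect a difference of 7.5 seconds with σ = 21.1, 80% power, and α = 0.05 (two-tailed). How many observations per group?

n per group = 2(z_α/2 + z_β)²σ²/d² = 2×(1.96 + 0.84)²×21.1²/7.5² = 124.1 → n = 125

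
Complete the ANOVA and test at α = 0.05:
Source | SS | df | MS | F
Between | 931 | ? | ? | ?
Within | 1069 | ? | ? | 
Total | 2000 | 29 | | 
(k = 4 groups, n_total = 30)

df_between = 3, df_within = 26. MS_between = 310.33, MS_within = 41.12. F = 7.548, F_crit ≈ 2.975. Reject H₀.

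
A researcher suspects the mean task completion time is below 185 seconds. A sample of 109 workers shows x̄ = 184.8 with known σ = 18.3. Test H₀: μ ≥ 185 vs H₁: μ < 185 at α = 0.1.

z = -0.114. Critical value: -1.28. Fail to reject H₀.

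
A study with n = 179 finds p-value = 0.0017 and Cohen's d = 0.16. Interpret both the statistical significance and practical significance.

Statistically significant (p = 0.0017 < 0.05). Cohen's d = 0.16 indicates a very small effect size. Both statistical and practical significance should be considered.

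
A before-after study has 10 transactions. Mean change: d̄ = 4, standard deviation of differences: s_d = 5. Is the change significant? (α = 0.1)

t = d̄/(s_d/√n) = 4/(5/√10) = 2.53. df = 9, critical t = ±1.833. Reject H₀.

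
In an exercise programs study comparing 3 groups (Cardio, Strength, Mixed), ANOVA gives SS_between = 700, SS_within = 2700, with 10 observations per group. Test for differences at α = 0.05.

df_between = 2, df_within = 27. F = MS_between/MS_within = 350.0/100.0 = 3.5. F_crit ≈ 3.354. Reject H₀. At least one mean differs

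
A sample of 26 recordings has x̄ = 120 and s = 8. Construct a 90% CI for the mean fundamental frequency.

CI = x̄ ± t*(s/√n) = 120 ± 1.708(8/√26) = (117.32, 122.68)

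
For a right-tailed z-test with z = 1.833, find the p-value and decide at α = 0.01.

p = P(Z > 1.833) = 1 - Φ(1.833) ≈ 0.0334. Since p ≥ 0.01, fail to reject H₀ (not significant) at α = 0.01.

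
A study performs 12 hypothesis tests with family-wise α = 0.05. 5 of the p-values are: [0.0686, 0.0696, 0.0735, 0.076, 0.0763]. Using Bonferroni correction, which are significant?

Bonferroni α = 0.05/12 = 0.00417. None of the given p-values are significant.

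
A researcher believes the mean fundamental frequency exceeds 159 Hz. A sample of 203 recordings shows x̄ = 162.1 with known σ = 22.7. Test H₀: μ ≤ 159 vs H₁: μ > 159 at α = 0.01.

z = 1.946. Critical value: 2.33. Fail to reject H₀.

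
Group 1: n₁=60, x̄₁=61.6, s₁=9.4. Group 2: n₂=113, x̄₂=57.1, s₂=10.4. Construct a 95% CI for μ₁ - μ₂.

Difference = 4.5. SE = √(9.4²/60 + 10.4²/113) = 1.559. CI = (1.44, 7.56)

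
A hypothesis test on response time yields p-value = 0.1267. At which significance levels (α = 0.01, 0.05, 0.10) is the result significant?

p = 0.1267. Not significant at any of the given levels.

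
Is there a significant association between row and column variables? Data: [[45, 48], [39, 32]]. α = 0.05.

χ² = 0.69. df = 1, critical = 3.841. Fail to reject H₀. No evidence of dependence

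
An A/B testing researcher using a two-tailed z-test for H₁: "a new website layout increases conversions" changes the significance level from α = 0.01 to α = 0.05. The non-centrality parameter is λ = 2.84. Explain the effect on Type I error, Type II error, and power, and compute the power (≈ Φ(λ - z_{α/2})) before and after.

Increasing α from 0.01 to 0.05:
• Type I error rate increases (α is the Type I rate by definition).
• Critical value moves from z_{α/2} = 2.576 to 1.96, so power = Φ(λ - z_{α/2}) goes from Φ(2.84 - 2.576) = 0.604 to Φ(2.84 - 1.96) = 0.811.
• Type II error rate β = 1 - power therefore decreases (0.396 → 0.189).
Appropriate when false negatives are costly — here, discarding a layout that would have improved conversions — lost revenue.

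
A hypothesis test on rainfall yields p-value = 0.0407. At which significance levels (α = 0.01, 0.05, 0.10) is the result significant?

p = 0.0407. Significant at: α = 0.05, 0.1.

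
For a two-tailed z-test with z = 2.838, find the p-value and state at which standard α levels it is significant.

p = 2·P(Z > |2.838|) = 2·(1 - Φ(2.838)) ≈ 0.0045. Significant at α = 0.1; Significant at α = 0.05; Significant at α = 0.01.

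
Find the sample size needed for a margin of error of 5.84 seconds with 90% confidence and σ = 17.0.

n = (z*σ/E)² = (1.645×17.0/5.84)² = 22.9 → n = 23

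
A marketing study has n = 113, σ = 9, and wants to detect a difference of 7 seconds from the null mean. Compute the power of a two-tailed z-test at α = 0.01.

SE = σ/√n = 9/√113 = 0.847. Non-centrality λ = d/SE = 7/0.847 = 8.268. Power ≈ Φ(λ - z_{α/2}) = Φ(8.268 - 2.576) = Φ(5.692) = 1.0.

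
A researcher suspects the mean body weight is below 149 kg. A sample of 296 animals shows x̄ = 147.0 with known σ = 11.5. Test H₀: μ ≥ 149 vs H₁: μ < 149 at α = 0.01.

z = -2.992. Critical value: -2.33. Reject H₀.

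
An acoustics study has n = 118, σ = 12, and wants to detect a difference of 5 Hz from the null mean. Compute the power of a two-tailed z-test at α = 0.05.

SE = σ/√n = 12/√118 = 1.105. Non-centrality λ = d/SE = 5/1.105 = 4.526. Power ≈ Φ(λ - z_{α/2}) = Φ(4.526 - 1.96) = Φ(2.566) = 0.995.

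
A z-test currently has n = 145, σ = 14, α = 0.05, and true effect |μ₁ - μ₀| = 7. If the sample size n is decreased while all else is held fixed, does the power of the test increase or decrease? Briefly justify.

Power decreases: a smaller n inflates the standard error σ/√n, pulling the sampling distribution under H₁ back toward the critical value.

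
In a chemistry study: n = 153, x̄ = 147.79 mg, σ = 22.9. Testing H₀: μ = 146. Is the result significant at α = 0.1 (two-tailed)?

z = (147.79 - 146)/(22.9/√153) = 0.967. Since |z| ≤ 1.645, not significant at α = 0.1.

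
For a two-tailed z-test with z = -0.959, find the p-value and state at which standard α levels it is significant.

p = 2·P(Z > |-0.959|) = 2·(1 - Φ(0.959)) ≈ 0.3376. Not significant at any standard level.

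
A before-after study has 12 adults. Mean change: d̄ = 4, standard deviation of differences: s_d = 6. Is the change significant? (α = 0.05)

t = d̄/(s_d/√n) = 4/(6/√12) = 2.309. df = 11, critical t = ±2.201. Reject H₀.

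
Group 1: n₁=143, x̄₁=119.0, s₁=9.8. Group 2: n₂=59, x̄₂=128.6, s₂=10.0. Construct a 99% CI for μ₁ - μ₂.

Difference = -9.6. SE = √(9.8²/143 + 10.0²/59) = 1.538. CI = (-13.56, -5.64)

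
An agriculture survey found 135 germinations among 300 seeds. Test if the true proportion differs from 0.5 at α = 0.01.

p̂ = 0.45, p₀ = 0.5. z = (p̂ - p₀)/√(p₀(1-p₀)/n) = -1.732. Critical: ±2.576. Fail to reject H₀.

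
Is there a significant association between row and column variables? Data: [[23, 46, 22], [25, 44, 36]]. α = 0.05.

χ² = 2.52. df = 2, critical = 5.991. Fail to reject H₀. No evidence of dependence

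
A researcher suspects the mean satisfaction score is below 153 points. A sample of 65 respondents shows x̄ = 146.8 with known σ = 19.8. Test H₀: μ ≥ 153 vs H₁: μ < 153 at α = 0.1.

z = -2.525. Critical value: -1.28. Reject H₀.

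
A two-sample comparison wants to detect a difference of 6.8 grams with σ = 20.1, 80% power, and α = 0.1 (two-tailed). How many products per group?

n per group = 2(z_α/2 + z_β)²σ²/d² = 2×(1.645 + 0.84)²×20.1²/6.8² = 107.9 → n = 108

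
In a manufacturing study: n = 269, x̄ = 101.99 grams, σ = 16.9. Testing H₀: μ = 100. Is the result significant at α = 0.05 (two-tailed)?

z = (101.99 - 100)/(16.9/√269) = 1.931. Since |z| ≤ 1.96, not significant at α = 0.05.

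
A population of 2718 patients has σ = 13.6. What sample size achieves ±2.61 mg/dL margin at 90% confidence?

Without FPC: n₀ = (1.645×13.6/2.61)² = 73.473. With FPC: n = n₀N/(n₀+N-1) = 71.6 → n = 72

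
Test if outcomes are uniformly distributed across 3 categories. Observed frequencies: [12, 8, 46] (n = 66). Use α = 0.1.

Expected = 22 each. χ² = Σ(O-E)²/E = 39.636. df = 2, critical value = 4.605. Reject H₀.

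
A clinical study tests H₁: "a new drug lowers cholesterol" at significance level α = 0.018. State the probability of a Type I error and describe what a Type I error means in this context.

P(Type I error) = α = 0.018. A Type I error is rejecting H₀ when H₀ is actually true (false positive) — here, concluding that a new drug lowers cholesterol when in fact this is not the case. Consequence: approving an ineffective drug — patients take a useless medication and may skip effective alternatives.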